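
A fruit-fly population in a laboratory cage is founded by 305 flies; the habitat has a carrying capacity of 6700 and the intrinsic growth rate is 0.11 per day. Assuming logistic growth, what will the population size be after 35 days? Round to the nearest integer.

A = (K − N₀)/N₀ = (6700 − 305)/305 = 20.967.
N(t) = K/(1 + A·e^(−rt)) = 6700/(1 + 20.967×e^(−0.11×35)).
e^(−3.85) = 0.02128; denominator = 1 + 20.967×0.02128 = 1.4462.
N = 6700/1.4462 = 4632.91.

4633 flies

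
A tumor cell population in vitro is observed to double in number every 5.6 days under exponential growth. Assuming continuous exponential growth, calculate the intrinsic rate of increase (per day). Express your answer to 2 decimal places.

0.12 per day

r = ln(2)/t_d = 0.6931/5.6 = 0.12378.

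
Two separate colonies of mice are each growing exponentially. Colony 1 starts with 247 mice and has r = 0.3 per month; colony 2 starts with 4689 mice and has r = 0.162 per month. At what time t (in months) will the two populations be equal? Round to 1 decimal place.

21.3 months

Set 247·e^(0.3t) = 4689·e^(0.162t).
e^((0.3 − 0.162)t) = 4689/247 → e^(0.138·t) = 18.984.
0.138·t = ln(18.984) = 2.9436, so t = 2.9436/0.138 = 21.33.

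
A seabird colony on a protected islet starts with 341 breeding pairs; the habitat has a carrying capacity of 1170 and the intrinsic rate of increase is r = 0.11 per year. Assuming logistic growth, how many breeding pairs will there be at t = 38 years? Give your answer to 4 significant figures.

A = (K − N₀)/N₀ = (1170 − 341)/341 = 2.4311.
N(t) = K/(1 + A·e^(−rt)) = 1170/(1 + 2.4311×e^(−0.11×38)).
e^(−4.18) = 0.015299; denominator = 1 + 2.4311×0.015299 = 1.0372.
N = 1170/1.0372 = 1128.05.

1128 breeding pairs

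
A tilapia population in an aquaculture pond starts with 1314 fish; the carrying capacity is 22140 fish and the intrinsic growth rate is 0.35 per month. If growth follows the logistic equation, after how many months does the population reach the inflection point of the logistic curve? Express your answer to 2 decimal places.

7.89 months

Logistic growth is fastest at N = K/2 = 11070.
A = (K − N₀)/N₀ = 15.849. Set K/(1 + A·e^(−rt)) = K/2 → A·e^(−rt) = 1.
e^(−0.35t) = 1/15.849 = 0.0630942, so t = ln(15.849)/0.35 = 2.7631/0.35 = 7.8946.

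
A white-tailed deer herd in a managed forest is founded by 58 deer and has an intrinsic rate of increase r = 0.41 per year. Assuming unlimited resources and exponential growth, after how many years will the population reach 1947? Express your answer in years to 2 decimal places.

Set N₀·e^(rt) = 1947: e^(0.41·t) = 1947/58 = 33.569.
0.41·t = ln(33.569) = 3.5136, so t = 3.5136/0.41 = 8.5698.

8.57 years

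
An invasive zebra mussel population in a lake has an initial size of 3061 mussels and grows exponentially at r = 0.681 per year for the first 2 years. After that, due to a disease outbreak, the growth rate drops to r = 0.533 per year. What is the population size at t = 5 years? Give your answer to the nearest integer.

Phase 1: N(2) = 3061·e^(0.681×2) = 3061·e^1.362 = 11950.1.
Phase 2 runs for 5 − 2 = 3 years at r = 0.533.
N(5) = 11950.1·e^(0.533×3) = 11950.1·e^1.599 = 59130.2.

59130 mussels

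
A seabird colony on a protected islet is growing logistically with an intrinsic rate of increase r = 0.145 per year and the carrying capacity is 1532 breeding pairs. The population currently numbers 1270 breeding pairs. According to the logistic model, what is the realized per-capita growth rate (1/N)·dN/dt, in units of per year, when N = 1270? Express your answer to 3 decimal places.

0.025 per year

(1/N)·dN/dt = r(1 − N/K) = 0.145 × (1 − 1270/1532).
= 0.145 × 0.17102 = 0.024798.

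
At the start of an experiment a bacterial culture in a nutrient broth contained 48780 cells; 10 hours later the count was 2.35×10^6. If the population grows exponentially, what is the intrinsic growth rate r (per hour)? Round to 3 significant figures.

From N(t) = N₀·e^(rt): e^(r·10) = 2.35×10^6/48780 = 48.175.
r·10 = ln(48.175) = 3.8749, so r = 3.8749/10 = 0.38749.

0.387 per hour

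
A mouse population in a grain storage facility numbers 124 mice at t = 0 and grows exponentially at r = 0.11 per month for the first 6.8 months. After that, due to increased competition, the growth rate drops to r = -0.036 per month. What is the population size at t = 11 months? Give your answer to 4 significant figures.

225.2 mice

Phase 1: N(6.8) = 124·e^(0.11×6.8) = 124·e^0.748 = 261.984.
Phase 2 runs for 11 − 6.8 = 4.2 months at r = -0.036.
N(11) = 261.984·e^(-0.036×4.2) = 261.984·e^-0.1512 = 225.221.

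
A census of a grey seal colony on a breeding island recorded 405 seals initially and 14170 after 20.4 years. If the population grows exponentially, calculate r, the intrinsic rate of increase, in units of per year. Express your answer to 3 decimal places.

From N(t) = N₀·e^(rt): e^(r·20.4) = 14170/405 = 34.988.
r·20.4 = ln(34.988) = 3.555, so r = 3.555/20.4 = 0.17426.

0.174 per year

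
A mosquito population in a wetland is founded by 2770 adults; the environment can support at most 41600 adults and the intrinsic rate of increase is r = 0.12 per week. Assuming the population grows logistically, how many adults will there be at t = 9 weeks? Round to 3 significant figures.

7220 adults

A = (K − N₀)/N₀ = (41600 − 2770)/2770 = 14.018.
N(t) = K/(1 + A·e^(−rt)) = 41600/(1 + 14.018×e^(−0.12×9)).
e^(−1.08) = 0.3396; denominator = 1 + 14.018×0.3396 = 5.7605.
N = 41600/5.7605 = 7221.64.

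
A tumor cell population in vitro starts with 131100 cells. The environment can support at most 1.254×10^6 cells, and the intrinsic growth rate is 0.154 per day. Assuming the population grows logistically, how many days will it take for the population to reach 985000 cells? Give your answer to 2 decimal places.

A = (K − N₀)/N₀ = (1.254×10^6 − 131100)/131100 = 8.5652.
Solve 1.254×10^6/(1 + 8.5652·e^(−0.154t)) = 985000: 1 + 8.5652·e^(−0.154t) = 1.2731, so e^(−0.154t) = 0.0318844.
−0.154·t = ln(0.0318844) = -3.4456, so t = 3.4456/0.154 = 22.374.

22.37 days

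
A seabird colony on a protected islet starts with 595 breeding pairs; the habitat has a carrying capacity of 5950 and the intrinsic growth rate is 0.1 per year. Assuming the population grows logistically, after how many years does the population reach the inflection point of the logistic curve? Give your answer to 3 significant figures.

Logistic growth is fastest at N = K/2 = 2975.
A = (K − N₀)/N₀ = 9. Set K/(1 + A·e^(−rt)) = K/2 → A·e^(−rt) = 1.
e^(−0.1t) = 1/9 = 0.111111, so t = ln(9)/0.1 = 2.1972/0.1 = 21.972.

22.0 years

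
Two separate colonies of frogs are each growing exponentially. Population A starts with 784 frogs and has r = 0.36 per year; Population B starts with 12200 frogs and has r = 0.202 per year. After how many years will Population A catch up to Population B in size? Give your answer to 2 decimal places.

Set 784·e^(0.36t) = 12200·e^(0.202t).
e^((0.36 − 0.202)t) = 12200/784 → e^(0.158·t) = 15.561.
0.158·t = ln(15.561) = 2.7448, so t = 2.7448/0.158 = 17.372.

17.37 years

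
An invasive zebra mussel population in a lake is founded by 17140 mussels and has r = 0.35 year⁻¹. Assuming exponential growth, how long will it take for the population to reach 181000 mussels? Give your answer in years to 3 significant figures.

Set N₀·e^(rt) = 181000: e^(0.35·t) = 181000/17140 = 10.56.
0.35·t = ln(10.56) = 2.3571, so t = 2.3571/0.35 = 6.7345.

6.73 years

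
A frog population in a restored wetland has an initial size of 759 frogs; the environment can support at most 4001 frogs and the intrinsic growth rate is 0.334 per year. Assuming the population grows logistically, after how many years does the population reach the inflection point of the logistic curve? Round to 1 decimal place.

4.3 years

Logistic growth is fastest at N = K/2 = 2000.5.
A = (K − N₀)/N₀ = 4.2714. Set K/(1 + A·e^(−rt)) = K/2 → A·e^(−rt) = 1.
e^(−0.334t) = 1/4.2714 = 0.234115, so t = ln(4.2714)/0.334 = 1.4519/0.334 = 4.3471.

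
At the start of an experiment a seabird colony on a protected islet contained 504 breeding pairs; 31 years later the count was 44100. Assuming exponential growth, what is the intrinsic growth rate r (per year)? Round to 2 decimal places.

From N(t) = N₀·e^(rt): e^(r·31) = 44100/504 = 87.5.
r·31 = ln(87.5) = 4.4716, so r = 4.4716/31 = 0.14425.

0.14 per year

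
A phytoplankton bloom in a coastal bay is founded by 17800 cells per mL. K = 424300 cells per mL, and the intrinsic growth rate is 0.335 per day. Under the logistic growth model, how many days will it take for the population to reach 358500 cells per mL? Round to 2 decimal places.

A = (K − N₀)/N₀ = (424300 − 17800)/17800 = 22.837.
Solve 424300/(1 + 22.837·e^(−0.335t)) = 358500: 1 + 22.837·e^(−0.335t) = 1.1835, so e^(−0.335t) = 0.00803704.
−0.335·t = ln(0.00803704) = -4.8237, so t = 4.8237/0.335 = 14.399.

14.40 days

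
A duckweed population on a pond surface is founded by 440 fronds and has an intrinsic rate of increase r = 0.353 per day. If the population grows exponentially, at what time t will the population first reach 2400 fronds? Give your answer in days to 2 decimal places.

4.81 days

Set N₀·e^(rt) = 2400: e^(0.353·t) = 2400/440 = 5.4545.
0.353·t = ln(5.4545) = 1.6964, so t = 1.6964/0.353 = 4.8058.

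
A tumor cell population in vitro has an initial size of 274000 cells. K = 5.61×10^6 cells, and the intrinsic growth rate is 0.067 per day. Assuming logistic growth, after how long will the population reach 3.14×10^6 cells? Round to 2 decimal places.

47.90 days

A = (K − N₀)/N₀ = (5.61×10^6 − 274000)/274000 = 19.474.
Solve 5.61×10^6/(1 + 19.474·e^(−0.067t)) = 3.14×10^6: 1 + 19.474·e^(−0.067t) = 1.7866, so e^(−0.067t) = 0.0403926.
−0.067·t = ln(0.0403926) = -3.2091, so t = 3.2091/0.067 = 47.897.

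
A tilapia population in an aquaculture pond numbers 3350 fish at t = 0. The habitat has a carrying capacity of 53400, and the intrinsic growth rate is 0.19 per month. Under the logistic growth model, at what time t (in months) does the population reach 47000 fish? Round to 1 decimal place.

24.7 months

A = (K − N₀)/N₀ = (53400 − 3350)/3350 = 14.94.
Solve 53400/(1 + 14.94·e^(−0.19t)) = 47000: 1 + 14.94·e^(−0.19t) = 1.1362, so e^(−0.19t) = 0.00911429.
−0.19·t = ln(0.00911429) = -4.6979, so t = 4.6979/0.19 = 24.726.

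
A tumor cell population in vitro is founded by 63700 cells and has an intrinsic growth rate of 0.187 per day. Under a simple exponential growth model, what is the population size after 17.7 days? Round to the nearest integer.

1744258 cells

N(t) = N₀·e^(rt) = 63700 × e^(0.187×17.7) = 63700 × e^3.31.
e^3.31 ≈ 27.382, so N ≈ 63700 × 27.382 = 1.744258×10^6.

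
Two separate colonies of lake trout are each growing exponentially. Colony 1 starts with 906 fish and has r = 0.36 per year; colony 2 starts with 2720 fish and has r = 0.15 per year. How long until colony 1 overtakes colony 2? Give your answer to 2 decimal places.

Set 906·e^(0.36t) = 2720·e^(0.15t).
e^((0.36 − 0.15)t) = 2720/906 → e^(0.21·t) = 3.0022.
0.21·t = ln(3.0022) = 1.0993, so t = 1.0993/0.21 = 5.235.

5.23 years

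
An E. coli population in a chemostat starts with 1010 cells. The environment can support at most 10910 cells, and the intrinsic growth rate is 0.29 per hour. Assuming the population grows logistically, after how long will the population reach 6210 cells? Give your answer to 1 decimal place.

A = (K − N₀)/N₀ = (10910 − 1010)/1010 = 9.802.
Solve 10910/(1 + 9.802·e^(−0.29t)) = 6210: 1 + 9.802·e^(−0.29t) = 1.7568, so e^(−0.29t) = 0.0772134.
−0.29·t = ln(0.0772134) = -2.5612, so t = 2.5612/0.29 = 8.8317.

8.8 hours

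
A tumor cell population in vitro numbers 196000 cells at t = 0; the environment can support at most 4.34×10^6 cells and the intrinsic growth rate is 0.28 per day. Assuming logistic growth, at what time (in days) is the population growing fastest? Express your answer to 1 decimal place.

10.9 days

Logistic growth is fastest at N = K/2 = 2.17×10^6.
A = (K − N₀)/N₀ = 21.143. Set K/(1 + A·e^(−rt)) = K/2 → A·e^(−rt) = 1.
e^(−0.28t) = 1/21.143 = 0.0472973, so t = ln(21.143)/0.28 = 3.0513/0.28 = 10.898.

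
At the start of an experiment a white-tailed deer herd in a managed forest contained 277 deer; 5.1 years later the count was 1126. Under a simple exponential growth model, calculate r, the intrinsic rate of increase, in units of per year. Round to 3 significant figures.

0.275 per year

From N(t) = N₀·e^(rt): e^(r·5.1) = 1126/277 = 4.065.
r·5.1 = ln(4.065) = 1.4024, so r = 1.4024/5.1 = 0.27498.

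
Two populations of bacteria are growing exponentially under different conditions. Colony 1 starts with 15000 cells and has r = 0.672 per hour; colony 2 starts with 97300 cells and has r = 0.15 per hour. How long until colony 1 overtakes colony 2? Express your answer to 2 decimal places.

3.58 hours

Set 15000·e^(0.672t) = 97300·e^(0.15t).
e^((0.672 − 0.15)t) = 97300/15000 → e^(0.522·t) = 6.4867.
0.522·t = ln(6.4867) = 1.8697, so t = 1.8697/0.522 = 3.5819.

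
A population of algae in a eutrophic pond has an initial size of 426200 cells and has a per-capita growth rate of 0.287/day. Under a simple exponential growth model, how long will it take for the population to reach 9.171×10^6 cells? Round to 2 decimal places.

10.69 days

Set N₀·e^(rt) = 9.171×10^6: e^(0.287·t) = 9.171×10^6/426200 = 21.518.
0.287·t = ln(21.518) = 3.0689, so t = 3.0689/0.287 = 10.693.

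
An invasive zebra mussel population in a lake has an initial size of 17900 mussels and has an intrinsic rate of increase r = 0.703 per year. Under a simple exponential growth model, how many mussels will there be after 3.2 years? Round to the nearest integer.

N(t) = N₀·e^(rt) = 17900 × e^(0.703×3.2) = 17900 × e^2.25.
e^2.25 ≈ 9.4839, so N ≈ 17900 × 9.4839 = 169763.

169763 mussels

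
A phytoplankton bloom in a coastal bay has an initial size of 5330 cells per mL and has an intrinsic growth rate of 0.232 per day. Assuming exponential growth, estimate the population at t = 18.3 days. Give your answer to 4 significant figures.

N(t) = N₀·e^(rt) = 5330 × e^(0.232×18.3) = 5330 × e^4.246.
e^4.246 ≈ 69.798, so N ≈ 5330 × 69.798 = 372021.

372000 cells per mL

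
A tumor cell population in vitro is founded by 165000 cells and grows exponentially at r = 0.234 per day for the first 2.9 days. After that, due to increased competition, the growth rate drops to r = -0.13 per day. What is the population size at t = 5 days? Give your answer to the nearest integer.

Phase 1: N(2.9) = 165000·e^(0.234×2.9) = 165000·e^0.6786 = 325234.
Phase 2 runs for 5 − 2.9 = 2.1 days at r = -0.13.
N(5) = 325234·e^(-0.13×2.1) = 325234·e^-0.273 = 247533.

247533 cells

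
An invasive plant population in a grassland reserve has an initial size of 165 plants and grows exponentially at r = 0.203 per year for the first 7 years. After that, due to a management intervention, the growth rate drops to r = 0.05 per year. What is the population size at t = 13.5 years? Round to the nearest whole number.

946 plants

Phase 1: N(7) = 165·e^(0.203×7) = 165·e^1.421 = 683.308.
Phase 2 runs for 13.5 − 7 = 6.5 years at r = 0.05.
N(13.5) = 683.308·e^(0.05×6.5) = 683.308·e^0.325 = 945.719.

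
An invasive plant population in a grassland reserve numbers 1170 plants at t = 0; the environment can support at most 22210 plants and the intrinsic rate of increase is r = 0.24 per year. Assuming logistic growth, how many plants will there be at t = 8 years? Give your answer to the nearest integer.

A = (K − N₀)/N₀ = (22210 − 1170)/1170 = 17.983.
N(t) = K/(1 + A·e^(−rt)) = 22210/(1 + 17.983×e^(−0.24×8)).
e^(−1.92) = 0.14661; denominator = 1 + 17.983×0.14661 = 3.6364.
N = 22210/3.6364 = 6107.66.

6108 plants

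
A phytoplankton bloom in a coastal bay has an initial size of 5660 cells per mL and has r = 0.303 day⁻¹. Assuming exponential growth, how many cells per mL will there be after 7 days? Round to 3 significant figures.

N(t) = N₀·e^(rt) = 5660 × e^(0.303×7) = 5660 × e^2.121.
e^2.121 ≈ 8.3395, so N ≈ 5660 × 8.3395 = 47201.4.

47200 cells per mL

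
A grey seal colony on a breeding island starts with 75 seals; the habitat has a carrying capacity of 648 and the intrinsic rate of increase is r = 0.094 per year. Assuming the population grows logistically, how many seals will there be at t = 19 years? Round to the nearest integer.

284 seals

A = (K − N₀)/N₀ = (648 − 75)/75 = 7.64.
N(t) = K/(1 + A·e^(−rt)) = 648/(1 + 7.64×e^(−0.094×19)).
e^(−1.786) = 0.16763; denominator = 1 + 7.64×0.16763 = 2.2807.
N = 648/2.2807 = 284.125.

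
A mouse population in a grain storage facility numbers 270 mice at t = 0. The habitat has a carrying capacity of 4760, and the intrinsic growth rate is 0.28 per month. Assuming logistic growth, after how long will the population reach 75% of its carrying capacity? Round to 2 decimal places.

13.96 months

A = (K − N₀)/N₀ = (4760 − 270)/270 = 16.63.
Solve 4760/(1 + 16.63·e^(−0.28t)) = 3570: 1 + 16.63·e^(−0.28t) = 1.3333, so e^(−0.28t) = 0.0200445.
−0.28·t = ln(0.0200445) = -3.9098, so t = 3.9098/0.28 = 13.964.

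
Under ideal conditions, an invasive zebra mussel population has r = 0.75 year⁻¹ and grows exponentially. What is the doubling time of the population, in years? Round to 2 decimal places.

Doubling time t_d = ln(2)/r = 0.6931/0.75 = 0.9242.

0.92 years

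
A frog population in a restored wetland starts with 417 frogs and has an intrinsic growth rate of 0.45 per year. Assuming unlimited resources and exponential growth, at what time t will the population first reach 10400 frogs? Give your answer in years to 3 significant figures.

Set N₀·e^(rt) = 10400: e^(0.45·t) = 10400/417 = 24.94.
0.45·t = ln(24.94) = 3.2165, so t = 3.2165/0.45 = 7.1477.

7.15 years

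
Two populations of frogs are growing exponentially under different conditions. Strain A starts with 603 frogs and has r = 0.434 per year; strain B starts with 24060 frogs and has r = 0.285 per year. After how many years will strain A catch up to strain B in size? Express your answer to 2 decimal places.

24.74 years

Set 603·e^(0.434t) = 24060·e^(0.285t).
e^((0.434 − 0.285)t) = 24060/603 → e^(0.149·t) = 39.9.
0.149·t = ln(39.9) = 3.6864, so t = 3.6864/0.149 = 24.741.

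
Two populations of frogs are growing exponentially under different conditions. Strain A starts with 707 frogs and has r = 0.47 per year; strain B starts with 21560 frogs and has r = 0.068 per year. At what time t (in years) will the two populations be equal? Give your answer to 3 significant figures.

8.50 years

Set 707·e^(0.47t) = 21560·e^(0.068t).
e^((0.47 − 0.068)t) = 21560/707 → e^(0.402·t) = 30.495.
0.402·t = ln(30.495) = 3.4176, so t = 3.4176/0.402 = 8.5014.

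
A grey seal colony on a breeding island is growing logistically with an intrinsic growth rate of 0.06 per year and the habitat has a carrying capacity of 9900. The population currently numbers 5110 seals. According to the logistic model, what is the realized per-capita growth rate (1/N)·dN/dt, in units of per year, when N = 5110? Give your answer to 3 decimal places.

0.029 per year

(1/N)·dN/dt = r(1 − N/K) = 0.06 × (1 − 5110/9900).
= 0.06 × 0.48384 = 0.02903.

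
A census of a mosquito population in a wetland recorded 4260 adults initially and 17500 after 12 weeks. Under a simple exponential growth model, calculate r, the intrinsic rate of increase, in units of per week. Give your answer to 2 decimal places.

From N(t) = N₀·e^(rt): e^(r·12) = 17500/4260 = 4.108.
r·12 = ln(4.108) = 1.4129, so r = 1.4129/12 = 0.11774.

0.12 per week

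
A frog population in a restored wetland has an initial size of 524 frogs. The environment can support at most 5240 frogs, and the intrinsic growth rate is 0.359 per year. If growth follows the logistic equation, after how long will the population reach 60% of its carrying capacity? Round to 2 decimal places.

7.25 years

A = (K − N₀)/N₀ = (5240 − 524)/524 = 9.
Solve 5240/(1 + 9·e^(−0.359t)) = 3144: 1 + 9·e^(−0.359t) = 1.6667, so e^(−0.359t) = 0.0740741.
−0.359·t = ln(0.0740741) = -2.6027, so t = 2.6027/0.359 = 7.2498.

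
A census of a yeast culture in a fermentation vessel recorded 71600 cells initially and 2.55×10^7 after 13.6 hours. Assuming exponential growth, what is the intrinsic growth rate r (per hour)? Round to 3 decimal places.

0.432 per hour

From N(t) = N₀·e^(rt): e^(r·13.6) = 2.55×10^7/71600 = 356.15.
r·13.6 = ln(356.15) = 5.8753, so r = 5.8753/13.6 = 0.43201.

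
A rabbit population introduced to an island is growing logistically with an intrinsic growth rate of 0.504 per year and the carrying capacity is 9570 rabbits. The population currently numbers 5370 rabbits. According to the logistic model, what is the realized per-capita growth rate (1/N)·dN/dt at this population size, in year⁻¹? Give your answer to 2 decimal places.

0.22 per year

(1/N)·dN/dt = r(1 − N/K) = 0.504 × (1 − 5370/9570).
= 0.504 × 0.43887 = 0.22119.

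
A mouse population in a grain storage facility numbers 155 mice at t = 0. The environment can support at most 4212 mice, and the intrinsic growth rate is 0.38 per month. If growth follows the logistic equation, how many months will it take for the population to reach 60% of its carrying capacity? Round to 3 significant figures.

9.66 months

A = (K − N₀)/N₀ = (4212 − 155)/155 = 26.174.
Solve 4212/(1 + 26.174·e^(−0.38t)) = 2527.2: 1 + 26.174·e^(−0.38t) = 1.6667, so e^(−0.38t) = 0.0254704.
−0.38·t = ln(0.0254704) = -3.6702, so t = 3.6702/0.38 = 9.6585.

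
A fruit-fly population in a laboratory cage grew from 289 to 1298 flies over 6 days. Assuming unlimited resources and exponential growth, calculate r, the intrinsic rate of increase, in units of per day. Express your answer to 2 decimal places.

0.25 per day

From N(t) = N₀·e^(rt): e^(r·6) = 1298/289 = 4.4913.
r·6 = ln(4.4913) = 1.5022, so r = 1.5022/6 = 0.25036.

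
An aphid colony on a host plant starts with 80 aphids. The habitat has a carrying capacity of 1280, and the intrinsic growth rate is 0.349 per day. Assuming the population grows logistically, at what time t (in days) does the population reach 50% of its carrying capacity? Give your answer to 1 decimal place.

A = (K − N₀)/N₀ = (1280 − 80)/80 = 15.
Solve 1280/(1 + 15·e^(−0.349t)) = 640: 1 + 15·e^(−0.349t) = 2, so e^(−0.349t) = 0.0666667.
−0.349·t = ln(0.0666667) = -2.7081, so t = 2.7081/0.349 = 7.7595.

7.8 days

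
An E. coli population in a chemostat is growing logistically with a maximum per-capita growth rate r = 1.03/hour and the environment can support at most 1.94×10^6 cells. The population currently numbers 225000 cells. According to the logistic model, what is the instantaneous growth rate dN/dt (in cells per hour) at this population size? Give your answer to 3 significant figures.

205000 cells per hour

dN/dt = rN(1 − N/K) = 1.03 × 225000 × (1 − 225000/1.94×10^6).
1 − 225000/1.94×10^6 = 0.88402; dN/dt = 1.03 × 225000 × 0.88402 = 2.04872×10^5.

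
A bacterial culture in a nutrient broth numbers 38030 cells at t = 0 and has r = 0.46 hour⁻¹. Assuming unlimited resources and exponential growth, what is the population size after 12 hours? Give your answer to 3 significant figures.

9490000 cells

N(t) = N₀·e^(rt) = 38030 × e^(0.46×12) = 38030 × e^5.52.
e^5.52 ≈ 249.64, so N ≈ 38030 × 249.64 = 9.49362×10^6.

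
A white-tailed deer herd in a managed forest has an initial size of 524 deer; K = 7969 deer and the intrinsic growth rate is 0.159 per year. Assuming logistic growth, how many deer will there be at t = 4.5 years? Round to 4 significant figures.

A = (K − N₀)/N₀ = (7969 − 524)/524 = 14.208.
N(t) = K/(1 + A·e^(−rt)) = 7969/(1 + 14.208×e^(−0.159×4.5)).
e^(−0.7155) = 0.48895; denominator = 1 + 14.208×0.48895 = 7.947.
N = 7969/7.947 = 1002.77.

1003 deer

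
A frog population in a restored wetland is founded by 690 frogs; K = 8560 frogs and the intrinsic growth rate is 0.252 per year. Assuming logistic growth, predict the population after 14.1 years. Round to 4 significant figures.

6453 frogs

A = (K − N₀)/N₀ = (8560 − 690)/690 = 11.406.
N(t) = K/(1 + A·e^(−rt)) = 8560/(1 + 11.406×e^(−0.252×14.1)).
e^(−3.553) = 0.028633; denominator = 1 + 11.406×0.028633 = 1.3266.
N = 8560/1.3266 = 6452.68.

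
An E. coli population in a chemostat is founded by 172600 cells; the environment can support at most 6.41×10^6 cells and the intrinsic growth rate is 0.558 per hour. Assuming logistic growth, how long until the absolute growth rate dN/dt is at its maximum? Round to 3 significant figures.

Logistic growth is fastest at N = K/2 = 3.205×10^6.
A = (K − N₀)/N₀ = 36.138. Set K/(1 + A·e^(−rt)) = K/2 → A·e^(−rt) = 1.
e^(−0.558t) = 1/36.138 = 0.0276718, so t = ln(36.138)/0.558 = 3.5873/0.558 = 6.4289.

6.43 hours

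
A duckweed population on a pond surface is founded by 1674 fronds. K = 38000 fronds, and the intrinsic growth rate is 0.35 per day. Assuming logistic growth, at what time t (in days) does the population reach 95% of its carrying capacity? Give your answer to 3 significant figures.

17.2 days

A = (K − N₀)/N₀ = (38000 − 1674)/1674 = 21.7.
Solve 38000/(1 + 21.7·e^(−0.35t)) = 36100: 1 + 21.7·e^(−0.35t) = 1.0526, so e^(−0.35t) = 0.00242541.
−0.35·t = ln(0.00242541) = -6.0218, so t = 6.0218/0.35 = 17.205.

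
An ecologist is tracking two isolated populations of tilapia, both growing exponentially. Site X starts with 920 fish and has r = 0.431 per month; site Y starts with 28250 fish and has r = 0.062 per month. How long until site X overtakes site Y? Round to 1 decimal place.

9.3 months

Set 920·e^(0.431t) = 28250·e^(0.062t).
e^((0.431 − 0.062)t) = 28250/920 → e^(0.369·t) = 30.707.
0.369·t = ln(30.707) = 3.4245, so t = 3.4245/0.369 = 9.2804.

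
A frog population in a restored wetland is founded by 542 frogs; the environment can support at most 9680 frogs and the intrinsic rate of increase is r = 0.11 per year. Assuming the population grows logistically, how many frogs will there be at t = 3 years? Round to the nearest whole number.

738 frogs

A = (K − N₀)/N₀ = (9680 − 542)/542 = 16.86.
N(t) = K/(1 + A·e^(−rt)) = 9680/(1 + 16.86×e^(−0.11×3)).
e^(−0.33) = 0.71892; denominator = 1 + 16.86×0.71892 = 13.121.
N = 9680/13.121 = 737.755.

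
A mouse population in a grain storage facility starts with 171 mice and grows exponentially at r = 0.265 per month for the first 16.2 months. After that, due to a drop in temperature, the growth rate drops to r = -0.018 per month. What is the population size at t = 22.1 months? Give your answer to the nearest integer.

Phase 1: N(16.2) = 171·e^(0.265×16.2) = 171·e^4.293 = 12514.8.
Phase 2 runs for 22.1 − 16.2 = 5.9 months at r = -0.018.
N(22.1) = 12514.8·e^(-0.018×5.9) = 12514.8·e^-0.1062 = 11253.8.

11254 mice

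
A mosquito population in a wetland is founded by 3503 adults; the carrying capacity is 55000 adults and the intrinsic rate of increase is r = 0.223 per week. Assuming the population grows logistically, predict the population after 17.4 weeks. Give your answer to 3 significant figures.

A = (K − N₀)/N₀ = (55000 − 3503)/3503 = 14.701.
N(t) = K/(1 + A·e^(−rt)) = 55000/(1 + 14.701×e^(−0.223×17.4)).
e^(−3.88) = 0.020647; denominator = 1 + 14.701×0.020647 = 1.3035.
N = 55000/1.3035 = 42193.3.

42200 adults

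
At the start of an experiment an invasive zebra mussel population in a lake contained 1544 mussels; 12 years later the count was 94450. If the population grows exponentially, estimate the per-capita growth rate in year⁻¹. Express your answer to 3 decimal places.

From N(t) = N₀·e^(rt): e^(r·12) = 94450/1544 = 61.172.
r·12 = ln(61.172) = 4.1137, so r = 4.1137/12 = 0.34281.

0.343 per year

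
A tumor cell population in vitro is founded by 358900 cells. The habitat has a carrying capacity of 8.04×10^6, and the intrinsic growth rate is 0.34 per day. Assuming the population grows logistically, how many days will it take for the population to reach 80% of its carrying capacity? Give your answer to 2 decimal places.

13.09 days

A = (K − N₀)/N₀ = (8.04×10^6 − 358900)/358900 = 21.402.
Solve 8.04×10^6/(1 + 21.402·e^(−0.34t)) = 6.432×10^6: 1 + 21.402·e^(−0.34t) = 1.25, so e^(−0.34t) = 0.0116813.
−0.34·t = ln(0.0116813) = -4.4498, so t = 4.4498/0.34 = 13.088.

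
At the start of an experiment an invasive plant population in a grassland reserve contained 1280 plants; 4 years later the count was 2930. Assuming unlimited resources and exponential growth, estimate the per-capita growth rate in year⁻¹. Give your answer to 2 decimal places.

From N(t) = N₀·e^(rt): e^(r·4) = 2930/1280 = 2.2891.
r·4 = ln(2.2891) = 0.82814, so r = 0.82814/4 = 0.20704.

0.21 per year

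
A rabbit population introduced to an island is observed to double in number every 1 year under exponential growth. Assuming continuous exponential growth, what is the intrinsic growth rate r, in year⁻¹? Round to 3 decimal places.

0.693 per year

r = ln(2)/t_d = 0.6931/1 = 0.69315.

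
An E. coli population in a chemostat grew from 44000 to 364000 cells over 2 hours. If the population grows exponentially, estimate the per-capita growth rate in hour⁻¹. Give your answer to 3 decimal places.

1.056 per hour

From N(t) = N₀·e^(rt): e^(r·2) = 364000/44000 = 8.2727.
r·2 = ln(8.2727) = 2.113, so r = 2.113/2 = 1.0565.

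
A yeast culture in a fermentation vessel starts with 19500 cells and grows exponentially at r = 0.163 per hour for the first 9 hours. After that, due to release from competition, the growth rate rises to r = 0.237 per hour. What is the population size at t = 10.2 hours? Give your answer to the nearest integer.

112372 cells

Phase 1: N(9) = 19500·e^(0.163×9) = 19500·e^1.467 = 84556.
Phase 2 runs for 10.2 − 9 = 1.2 hours at r = 0.237.
N(10.2) = 84556·e^(0.237×1.2) = 84556·e^0.2844 = 112372.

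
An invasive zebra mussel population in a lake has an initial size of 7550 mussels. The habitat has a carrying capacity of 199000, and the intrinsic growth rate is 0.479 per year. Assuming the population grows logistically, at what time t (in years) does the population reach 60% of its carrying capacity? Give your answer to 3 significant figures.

A = (K − N₀)/N₀ = (199000 − 7550)/7550 = 25.358.
Solve 199000/(1 + 25.358·e^(−0.479t)) = 119400: 1 + 25.358·e^(−0.479t) = 1.6667, so e^(−0.479t) = 0.0262906.
−0.479·t = ln(0.0262906) = -3.6385, so t = 3.6385/0.479 = 7.5961.

7.60 years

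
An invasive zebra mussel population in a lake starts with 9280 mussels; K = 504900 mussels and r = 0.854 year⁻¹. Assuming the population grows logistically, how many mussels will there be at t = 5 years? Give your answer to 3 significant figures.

A = (K − N₀)/N₀ = (504900 − 9280)/9280 = 53.407.
N(t) = K/(1 + A·e^(−rt)) = 504900/(1 + 53.407×e^(−0.854×5)).
e^(−4.27) = 0.013982; denominator = 1 + 53.407×0.013982 = 1.7467.
N = 504900/1.7467 = 289054.

289000 mussels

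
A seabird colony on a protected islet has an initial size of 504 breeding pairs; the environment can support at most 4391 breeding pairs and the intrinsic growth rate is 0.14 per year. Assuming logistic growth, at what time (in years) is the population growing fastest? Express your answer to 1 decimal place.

Logistic growth is fastest at N = K/2 = 2195.5.
A = (K − N₀)/N₀ = 7.7123. Set K/(1 + A·e^(−rt)) = K/2 → A·e^(−rt) = 1.
e^(−0.14t) = 1/7.7123 = 0.129663, so t = ln(7.7123)/0.14 = 2.0428/0.14 = 14.592.

14.6 years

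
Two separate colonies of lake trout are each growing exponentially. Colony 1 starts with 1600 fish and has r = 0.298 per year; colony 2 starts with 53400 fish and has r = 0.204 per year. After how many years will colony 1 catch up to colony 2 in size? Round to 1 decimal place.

37.3 years

Set 1600·e^(0.298t) = 53400·e^(0.204t).
e^((0.298 − 0.204)t) = 53400/1600 → e^(0.094·t) = 33.375.
0.094·t = ln(33.375) = 3.5078, so t = 3.5078/0.094 = 37.317.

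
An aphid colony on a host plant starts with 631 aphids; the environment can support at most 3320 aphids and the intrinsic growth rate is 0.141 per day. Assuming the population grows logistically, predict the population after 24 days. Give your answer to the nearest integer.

2901 aphids

A = (K − N₀)/N₀ = (3320 − 631)/631 = 4.2615.
N(t) = K/(1 + A·e^(−rt)) = 3320/(1 + 4.2615×e^(−0.141×24)).
e^(−3.384) = 0.033912; denominator = 1 + 4.2615×0.033912 = 1.1445.
N = 3320/1.1445 = 2900.8.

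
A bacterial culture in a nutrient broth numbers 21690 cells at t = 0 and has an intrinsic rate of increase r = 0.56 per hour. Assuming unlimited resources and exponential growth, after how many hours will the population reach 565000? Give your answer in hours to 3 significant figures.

5.82 hours

Set N₀·e^(rt) = 565000: e^(0.56·t) = 565000/21690 = 26.049.
0.56·t = ln(26.049) = 3.26, so t = 3.26/0.56 = 5.8214.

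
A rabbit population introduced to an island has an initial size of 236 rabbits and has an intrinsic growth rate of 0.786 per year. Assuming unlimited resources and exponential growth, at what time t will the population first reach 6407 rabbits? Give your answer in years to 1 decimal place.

4.2 years

Set N₀·e^(rt) = 6407: e^(0.786·t) = 6407/236 = 27.148.
0.786·t = ln(27.148) = 3.3013, so t = 3.3013/0.786 = 4.2001.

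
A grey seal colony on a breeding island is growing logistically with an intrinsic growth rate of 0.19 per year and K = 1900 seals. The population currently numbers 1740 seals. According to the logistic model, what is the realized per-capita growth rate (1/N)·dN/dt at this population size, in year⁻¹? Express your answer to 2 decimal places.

(1/N)·dN/dt = r(1 − N/K) = 0.19 × (1 − 1740/1900).
= 0.19 × 0.084211 = 0.016.

0.02 per year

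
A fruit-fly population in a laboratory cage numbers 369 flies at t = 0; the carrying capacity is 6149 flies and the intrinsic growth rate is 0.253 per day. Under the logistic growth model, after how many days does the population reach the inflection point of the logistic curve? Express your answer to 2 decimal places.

10.87 days

Logistic growth is fastest at N = K/2 = 3074.5.
A = (K − N₀)/N₀ = 15.664. Set K/(1 + A·e^(−rt)) = K/2 → A·e^(−rt) = 1.
e^(−0.253t) = 1/15.664 = 0.0638408, so t = ln(15.664)/0.253 = 2.7514/0.253 = 10.875.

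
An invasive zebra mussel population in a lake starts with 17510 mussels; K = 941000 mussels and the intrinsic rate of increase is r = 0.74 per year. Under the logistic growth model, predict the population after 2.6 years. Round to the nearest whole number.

108145 mussels

A = (K − N₀)/N₀ = (941000 − 17510)/17510 = 52.741.
N(t) = K/(1 + A·e^(−rt)) = 941000/(1 + 52.741×e^(−0.74×2.6)).
e^(−1.924) = 0.14602; denominator = 1 + 52.741×0.14602 = 8.7013.
N = 941000/8.7013 = 108145.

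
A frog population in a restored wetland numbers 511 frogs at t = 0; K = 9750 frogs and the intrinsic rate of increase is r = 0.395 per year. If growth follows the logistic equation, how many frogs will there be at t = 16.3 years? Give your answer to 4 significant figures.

A = (K − N₀)/N₀ = (9750 − 511)/511 = 18.08.
N(t) = K/(1 + A·e^(−rt)) = 9750/(1 + 18.08×e^(−0.395×16.3)).
e^(−6.439) = 0.0015988; denominator = 1 + 18.08×0.0015988 = 1.0289.
N = 9750/1.0289 = 9476.08.

9476 frogs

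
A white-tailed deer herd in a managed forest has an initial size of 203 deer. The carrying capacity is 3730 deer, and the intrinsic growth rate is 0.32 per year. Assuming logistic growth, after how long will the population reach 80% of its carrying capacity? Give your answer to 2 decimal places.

A = (K − N₀)/N₀ = (3730 − 203)/203 = 17.374.
Solve 3730/(1 + 17.374·e^(−0.32t)) = 2984: 1 + 17.374·e^(−0.32t) = 1.25, so e^(−0.32t) = 0.014389.
−0.32·t = ln(0.014389) = -4.2413, so t = 4.2413/0.32 = 13.254.

13.25 years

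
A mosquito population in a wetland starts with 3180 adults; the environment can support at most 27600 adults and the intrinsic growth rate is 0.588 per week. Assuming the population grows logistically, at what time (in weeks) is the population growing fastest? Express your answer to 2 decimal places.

Logistic growth is fastest at N = K/2 = 13800.
A = (K − N₀)/N₀ = 7.6792. Set K/(1 + A·e^(−rt)) = K/2 → A·e^(−rt) = 1.
e^(−0.588t) = 1/7.6792 = 0.130221, so t = ln(7.6792)/0.588 = 2.0385/0.588 = 3.4669.

3.47 weeks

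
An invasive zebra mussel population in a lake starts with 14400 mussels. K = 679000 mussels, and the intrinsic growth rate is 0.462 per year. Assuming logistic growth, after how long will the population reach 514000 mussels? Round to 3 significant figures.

10.8 years

A = (K − N₀)/N₀ = (679000 − 14400)/14400 = 46.153.
Solve 679000/(1 + 46.153·e^(−0.462t)) = 514000: 1 + 46.153·e^(−0.462t) = 1.321, so e^(−0.462t) = 0.00695541.
−0.462·t = ln(0.00695541) = -4.9682, so t = 4.9682/0.462 = 10.754.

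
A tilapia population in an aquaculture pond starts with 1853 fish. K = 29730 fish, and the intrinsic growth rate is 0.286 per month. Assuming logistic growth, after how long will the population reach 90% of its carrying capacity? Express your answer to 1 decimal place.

A = (K − N₀)/N₀ = (29730 − 1853)/1853 = 15.044.
Solve 29730/(1 + 15.044·e^(−0.286t)) = 26757: 1 + 15.044·e^(−0.286t) = 1.1111, so e^(−0.286t) = 0.00738562.
−0.286·t = ln(0.00738562) = -4.9082, so t = 4.9082/0.286 = 17.162.

17.2 months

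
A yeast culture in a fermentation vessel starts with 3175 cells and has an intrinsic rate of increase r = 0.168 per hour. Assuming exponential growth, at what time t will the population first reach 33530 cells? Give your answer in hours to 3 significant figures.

Set N₀·e^(rt) = 33530: e^(0.168·t) = 33530/3175 = 10.561.
0.168·t = ln(10.561) = 2.3571, so t = 2.3571/0.168 = 14.031.

14.0 hours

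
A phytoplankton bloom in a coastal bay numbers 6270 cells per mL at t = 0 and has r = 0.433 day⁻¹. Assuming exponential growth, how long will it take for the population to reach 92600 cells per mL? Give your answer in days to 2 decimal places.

Set N₀·e^(rt) = 92600: e^(0.433·t) = 92600/6270 = 14.769.
0.433·t = ln(14.769) = 2.6925, so t = 2.6925/0.433 = 6.2183.

6.22 days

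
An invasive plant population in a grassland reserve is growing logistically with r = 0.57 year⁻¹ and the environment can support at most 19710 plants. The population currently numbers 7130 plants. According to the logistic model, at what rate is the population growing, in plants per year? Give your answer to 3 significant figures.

2590 plants per year

dN/dt = rN(1 − N/K) = 0.57 × 7130 × (1 − 7130/19710).
1 − 7130/19710 = 0.63825; dN/dt = 0.57 × 7130 × 0.63825 = 2593.9.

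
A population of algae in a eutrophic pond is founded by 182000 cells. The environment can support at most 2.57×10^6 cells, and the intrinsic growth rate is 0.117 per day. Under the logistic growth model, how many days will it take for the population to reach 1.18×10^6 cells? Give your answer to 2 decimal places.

20.60 days

A = (K − N₀)/N₀ = (2.57×10^6 − 182000)/182000 = 13.121.
Solve 2.57×10^6/(1 + 13.121·e^(−0.117t)) = 1.18×10^6: 1 + 13.121·e^(−0.117t) = 2.178, so e^(−0.117t) = 0.089778.
−0.117·t = ln(0.089778) = -2.4104, so t = 2.4104/0.117 = 20.602.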